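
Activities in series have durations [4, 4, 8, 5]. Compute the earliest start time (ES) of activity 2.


Activity 2 starts after activities 1 through 1 complete.
Predecessor durations: [4]
ES = 4 = 4

4


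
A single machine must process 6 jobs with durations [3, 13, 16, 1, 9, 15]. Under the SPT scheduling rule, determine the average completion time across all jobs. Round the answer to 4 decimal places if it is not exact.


Sort jobs by processing time (SPT order): [1, 3, 9, 13, 15, 16]
Compute completion times sequentially:
  Job 1: processing = 1, completes at 1
  Job 2: processing = 3, completes at 4
  Job 3: processing = 9, completes at 13
  Job 4: processing = 13, completes at 26
  Job 5: processing = 15, completes at 41
  Job 6: processing = 16, completes at 57
Sum of completion times = 142
Average completion time = 142/6 = 23.6667

23.6667


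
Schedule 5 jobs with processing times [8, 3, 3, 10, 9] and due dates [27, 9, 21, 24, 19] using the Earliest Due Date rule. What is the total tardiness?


Sort by due date (EDD order): [(3, 9), (9, 19), (3, 21), (10, 24), (8, 27)]
Compute completion times and tardiness:
  Job 1: p=3, d=9, C=3, tardiness=max(0,3-9)=0
  Job 2: p=9, d=19, C=12, tardiness=max(0,12-19)=0
  Job 3: p=3, d=21, C=15, tardiness=max(0,15-21)=0
  Job 4: p=10, d=24, C=25, tardiness=max(0,25-24)=1
  Job 5: p=8, d=27, C=33, tardiness=max(0,33-27)=6
Total tardiness = 7

7


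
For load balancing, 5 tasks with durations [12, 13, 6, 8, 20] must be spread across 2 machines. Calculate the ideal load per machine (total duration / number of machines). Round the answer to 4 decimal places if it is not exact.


Total processing time = 12 + 13 + 6 + 8 + 20 = 59
Number of machines = 2
Ideal balanced load = 59 / 2 = 29.5

29.5


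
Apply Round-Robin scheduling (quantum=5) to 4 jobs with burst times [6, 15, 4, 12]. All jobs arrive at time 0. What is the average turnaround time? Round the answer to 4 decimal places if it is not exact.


Time quantum = 5
Execution trace:
  J1 runs 5 units, time = 5
  J2 runs 5 units, time = 10
  J3 runs 4 units, time = 14
  J4 runs 5 units, time = 19
  J1 runs 1 units, time = 20
  J2 runs 5 units, time = 25
  J4 runs 5 units, time = 30
  J2 runs 5 units, time = 35
  J4 runs 2 units, time = 37
Finish times: [20, 35, 14, 37]
Average turnaround = 106/4 = 26.5

26.5


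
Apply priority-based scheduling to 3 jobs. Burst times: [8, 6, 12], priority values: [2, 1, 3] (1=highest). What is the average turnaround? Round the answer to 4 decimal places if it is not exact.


Sort by priority (ascending = highest first):
Order: [(1, 6), (2, 8), (3, 12)]
Completion times:
  Priority 1, burst=6, C=6
  Priority 2, burst=8, C=14
  Priority 3, burst=12, C=26
Average turnaround = 46/3 = 15.3333

15.3333


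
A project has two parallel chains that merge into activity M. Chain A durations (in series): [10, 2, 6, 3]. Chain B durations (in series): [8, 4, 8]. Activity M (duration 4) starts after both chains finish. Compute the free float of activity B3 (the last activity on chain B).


ES(B3) = sum of predecessors on chain B = 12
EF(B3) = ES + duration = 12 + 8 = 20
Successor of B3 is M. ES(M) = max(sum(A), sum(B)) = max(21, 20) = 21
Free float = ES(successor) - EF(current) = 21 - 20 = 1

1


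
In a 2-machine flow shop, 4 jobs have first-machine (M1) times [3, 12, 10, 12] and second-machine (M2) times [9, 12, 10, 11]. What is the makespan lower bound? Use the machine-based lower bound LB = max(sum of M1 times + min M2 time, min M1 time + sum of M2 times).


LB1 = sum(M1 times) + min(M2 times) = 37 + 9 = 46
LB2 = min(M1 times) + sum(M2 times) = 3 + 42 = 45
Lower bound = max(LB1, LB2) = max(46, 45) = 46

46


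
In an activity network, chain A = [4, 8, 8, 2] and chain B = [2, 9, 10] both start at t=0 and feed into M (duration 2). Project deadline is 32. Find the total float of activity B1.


Forward pass: ES(B1) = sum of predecessors on chain B = 0
EF = ES + duration = 0 + 2 = 2
Backward pass: LF(M) = deadline = 32; LS(M) = 32 - 2 = 30
LF(B1) = LS(M) - sum(successors on chain B) = 30 - 19 = 11
LS = LF - duration = 11 - 2 = 9
Total float = LS - ES = 9 - 0 = 9

9


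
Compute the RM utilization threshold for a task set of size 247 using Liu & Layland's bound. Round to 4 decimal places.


Compute 2^(1/247) = 1.0028102051
Subtract 1: 1.0028102051 - 1 = 0.0028102051
Multiply by n: 247 * 0.0028102051 = 0.6941206597
Round to 4 dp: 0.6941

0.6941


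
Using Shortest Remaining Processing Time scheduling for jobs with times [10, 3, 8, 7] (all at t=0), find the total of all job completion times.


Since all jobs arrive at t=0, SRPT equals SPT ordering.
SPT order: [3, 7, 8, 10]
Completion times:
  Job 1: p=3, C=3
  Job 2: p=7, C=10
  Job 3: p=8, C=18
  Job 4: p=10, C=28
Total completion time = 3 + 10 + 18 + 28 = 59

59


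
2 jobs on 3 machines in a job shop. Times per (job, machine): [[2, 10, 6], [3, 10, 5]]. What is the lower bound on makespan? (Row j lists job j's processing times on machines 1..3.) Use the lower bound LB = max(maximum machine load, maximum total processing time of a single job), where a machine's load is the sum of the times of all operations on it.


Machine loads:
  Machine 1: 2 + 3 = 5
  Machine 2: 10 + 10 = 20
  Machine 3: 6 + 5 = 11
Max machine load = 20
Job totals:
  Job 1: 18
  Job 2: 18
Max job total = 18
Lower bound = max(20, 18) = 20

20


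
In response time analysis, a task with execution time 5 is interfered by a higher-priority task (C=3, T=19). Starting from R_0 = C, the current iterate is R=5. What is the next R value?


R_next = C + ceil(R_prev / T_hp) * C_hp
ceil(5 / 19) = ceil(0.2632) = 1
Interference = 1 * 3 = 3
R_next = 5 + 3 = 8

8


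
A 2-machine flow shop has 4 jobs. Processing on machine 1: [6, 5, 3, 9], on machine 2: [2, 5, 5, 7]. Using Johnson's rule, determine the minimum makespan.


Apply Johnson's rule:
  Group 1 (a <= b): [(3, 3, 5), (2, 5, 5)]
  Group 2 (a > b): [(4, 9, 7), (1, 6, 2)]
Optimal job order: [3, 2, 4, 1]
Schedule:
  Job 3: M1 done at 3, M2 done at 8
  Job 2: M1 done at 8, M2 done at 13
  Job 4: M1 done at 17, M2 done at 24
  Job 1: M1 done at 23, M2 done at 26
Makespan = 26

26


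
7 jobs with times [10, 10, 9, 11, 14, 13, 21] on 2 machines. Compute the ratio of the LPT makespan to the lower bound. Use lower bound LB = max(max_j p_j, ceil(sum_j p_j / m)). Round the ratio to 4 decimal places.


LPT order: [21, 14, 13, 11, 10, 10, 9]
Machine loads after assignment: [42, 46]
LPT makespan = 46
Lower bound = max(max_job, ceil(total/2)) = max(21, 44) = 44
Ratio = 46 / 44 = 1.0455

1.0455


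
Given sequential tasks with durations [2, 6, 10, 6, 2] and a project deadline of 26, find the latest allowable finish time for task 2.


LF(activity 2) = deadline - sum of successor durations
Successors: activities 3 through 5 with durations [10, 6, 2]
Sum of successor durations = 18
LF = 26 - 18 = 8

8


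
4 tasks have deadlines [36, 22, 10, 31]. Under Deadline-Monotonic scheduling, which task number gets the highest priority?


Sort tasks by relative deadline (ascending):
  Task 3: deadline = 10
  Task 2: deadline = 22
  Task 4: deadline = 31
  Task 1: deadline = 36
Priority order (highest first): [3, 2, 4, 1]
Highest priority task = 3

3


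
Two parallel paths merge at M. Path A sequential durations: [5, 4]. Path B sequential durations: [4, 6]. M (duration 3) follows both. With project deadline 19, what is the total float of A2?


Forward pass: ES(A2) = sum of predecessors on chain A = 5
EF = ES + duration = 5 + 4 = 9
Backward pass: LF(M) = deadline = 19; LS(M) = 19 - 3 = 16
LF(A2) = LS(M) - sum(successors on chain A) = 16 - 0 = 16
LS = LF - duration = 16 - 4 = 12
Total float = LS - ES = 12 - 5 = 7

7


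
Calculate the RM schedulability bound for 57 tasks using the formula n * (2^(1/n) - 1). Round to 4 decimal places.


Compute 2^(1/57) = 1.0122347161
Subtract 1: 1.0122347161 - 1 = 0.0122347161
Multiply by n: 57 * 0.0122347161 = 0.6973788177
Round to 4 dp: 0.6974

0.6974


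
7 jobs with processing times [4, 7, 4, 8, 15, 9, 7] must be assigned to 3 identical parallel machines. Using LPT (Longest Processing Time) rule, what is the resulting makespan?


Sort jobs in decreasing order (LPT): [15, 9, 8, 7, 7, 4, 4]
Assign each job to the least loaded machine:
  Machine 1: jobs [15, 4], load = 19
  Machine 2: jobs [9, 7], load = 16
  Machine 3: jobs [8, 7, 4], load = 19
Makespan = max load = 19

19


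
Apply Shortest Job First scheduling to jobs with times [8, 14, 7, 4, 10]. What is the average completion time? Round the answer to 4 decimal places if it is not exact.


SJF order (ascending): [4, 7, 8, 10, 14]
Completion times:
  Job 1: burst=4, C=4
  Job 2: burst=7, C=11
  Job 3: burst=8, C=19
  Job 4: burst=10, C=29
  Job 5: burst=14, C=43
Average completion = 106/5 = 21.2

21.2


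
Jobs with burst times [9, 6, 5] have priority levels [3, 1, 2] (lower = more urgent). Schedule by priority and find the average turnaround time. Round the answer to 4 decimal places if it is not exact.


Sort by priority (ascending = highest first):
Order: [(1, 6), (2, 5), (3, 9)]
Completion times:
  Priority 1, burst=6, C=6
  Priority 2, burst=5, C=11
  Priority 3, burst=9, C=20
Average turnaround = 37/3 = 12.3333

12.3333


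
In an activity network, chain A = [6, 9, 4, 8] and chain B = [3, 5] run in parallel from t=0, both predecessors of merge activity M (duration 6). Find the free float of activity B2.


ES(B2) = sum of predecessors on chain B = 3
EF(B2) = ES + duration = 3 + 5 = 8
Successor of B2 is M. ES(M) = max(sum(A), sum(B)) = max(27, 8) = 27
Free float = ES(successor) - EF(current) = 27 - 8 = 19

19


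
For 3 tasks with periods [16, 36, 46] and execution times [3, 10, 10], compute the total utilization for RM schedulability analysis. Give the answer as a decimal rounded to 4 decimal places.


Compute individual utilizations (exact fractions):
  Task 1: C/T = 3/16 (approx. 0.1875)
  Task 2: C/T = 10/36 = 5/18 (approx. 0.2778)
  Task 3: C/T = 10/46 = 5/23 (approx. 0.2174)
Total utilization U = 3/16 + 5/18 + 5/23 = 2261/3312
Rounded to 4 decimal places: U = 0.6827
RM (Liu & Layland) bound for 3 tasks = 0.779763; compare with U = 2261/3312 (approx. 0.682669)
U <= bound, so schedulable by RM sufficient condition.

0.6827


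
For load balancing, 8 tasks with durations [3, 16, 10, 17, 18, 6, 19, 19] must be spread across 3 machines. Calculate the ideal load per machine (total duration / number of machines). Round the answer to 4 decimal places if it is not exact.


Total processing time = 3 + 16 + 10 + 17 + 18 + 6 + 19 + 19 = 108
Number of machines = 3
Ideal balanced load = 108 / 3 = 36.0

36.0


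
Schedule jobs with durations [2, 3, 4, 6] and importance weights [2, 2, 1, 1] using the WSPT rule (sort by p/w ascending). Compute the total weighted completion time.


Compute p/w ratios and sort ascending (WSPT): [(2, 2), (3, 2), (4, 1), (6, 1)]
Compute weighted completion times:
  Job (p=2,w=2): C=2, w*C=2*2=4
  Job (p=3,w=2): C=5, w*C=2*5=10
  Job (p=4,w=1): C=9, w*C=1*9=9
  Job (p=6,w=1): C=15, w*C=1*15=15
Total weighted completion time = 38

38


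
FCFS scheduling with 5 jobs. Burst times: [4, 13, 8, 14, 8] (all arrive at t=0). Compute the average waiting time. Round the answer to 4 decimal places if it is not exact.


FCFS order (as given): [4, 13, 8, 14, 8]
Waiting times:
  Job 1: wait = 0
  Job 2: wait = 4
  Job 3: wait = 17
  Job 4: wait = 25
  Job 5: wait = 39
Sum of waiting times = 85
Average waiting time = 85/5 = 17.0

17.0


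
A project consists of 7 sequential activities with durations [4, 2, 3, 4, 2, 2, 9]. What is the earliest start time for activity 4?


Activity 4 starts after activities 1 through 3 complete.
Predecessor durations: [4, 2, 3]
ES = 4 + 2 + 3 = 9

9


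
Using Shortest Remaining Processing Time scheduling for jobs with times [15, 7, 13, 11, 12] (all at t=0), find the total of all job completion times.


Since all jobs arrive at t=0, SRPT equals SPT ordering.
SPT order: [7, 11, 12, 13, 15]
Completion times:
  Job 1: p=7, C=7
  Job 2: p=11, C=18
  Job 3: p=12, C=30
  Job 4: p=13, C=43
  Job 5: p=15, C=58
Total completion time = 7 + 18 + 30 + 43 + 58 = 156

156


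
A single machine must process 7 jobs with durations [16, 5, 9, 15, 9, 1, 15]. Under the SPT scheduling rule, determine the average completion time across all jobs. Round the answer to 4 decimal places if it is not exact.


Sort jobs by processing time (SPT order): [1, 5, 9, 9, 15, 15, 16]
Compute completion times sequentially:
  Job 1: processing = 1, completes at 1
  Job 2: processing = 5, completes at 6
  Job 3: processing = 9, completes at 15
  Job 4: processing = 9, completes at 24
  Job 5: processing = 15, completes at 39
  Job 6: processing = 15, completes at 54
  Job 7: processing = 16, completes at 70
Sum of completion times = 209
Average completion time = 209/7 = 29.8571

29.8571


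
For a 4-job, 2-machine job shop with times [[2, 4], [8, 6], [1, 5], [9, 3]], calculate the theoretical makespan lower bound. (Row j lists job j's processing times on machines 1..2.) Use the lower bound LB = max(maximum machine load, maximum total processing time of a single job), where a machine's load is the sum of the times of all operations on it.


Machine loads:
  Machine 1: 2 + 8 + 1 + 9 = 20
  Machine 2: 4 + 6 + 5 + 3 = 18
Max machine load = 20
Job totals:
  Job 1: 6
  Job 2: 14
  Job 3: 6
  Job 4: 12
Max job total = 14
Lower bound = max(20, 14) = 20

20


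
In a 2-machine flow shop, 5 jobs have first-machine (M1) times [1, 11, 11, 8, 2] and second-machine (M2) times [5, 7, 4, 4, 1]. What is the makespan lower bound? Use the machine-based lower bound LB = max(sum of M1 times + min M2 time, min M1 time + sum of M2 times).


LB1 = sum(M1 times) + min(M2 times) = 33 + 1 = 34
LB2 = min(M1 times) + sum(M2 times) = 1 + 21 = 22
Lower bound = max(LB1, LB2) = max(34, 22) = 34

34


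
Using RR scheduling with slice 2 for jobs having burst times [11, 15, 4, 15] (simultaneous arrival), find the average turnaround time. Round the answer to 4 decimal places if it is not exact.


Time quantum = 2
Execution trace:
  J1 runs 2 units, time = 2
  J2 runs 2 units, time = 4
  J3 runs 2 units, time = 6
  J4 runs 2 units, time = 8
  J1 runs 2 units, time = 10
  J2 runs 2 units, time = 12
  J3 runs 2 units, time = 14
  J4 runs 2 units, time = 16
  J1 runs 2 units, time = 18
  J2 runs 2 units, time = 20
  J4 runs 2 units, time = 22
  J1 runs 2 units, time = 24
  J2 runs 2 units, time = 26
  J4 runs 2 units, time = 28
  J1 runs 2 units, time = 30
  J2 runs 2 units, time = 32
  J4 runs 2 units, time = 34
  J1 runs 1 units, time = 35
  J2 runs 2 units, time = 37
  J4 runs 2 units, time = 39
  J2 runs 2 units, time = 41
  J4 runs 2 units, time = 43
  J2 runs 1 units, time = 44
  J4 runs 1 units, time = 45
Finish times: [35, 44, 14, 45]
Average turnaround = 138/4 = 34.5

34.5


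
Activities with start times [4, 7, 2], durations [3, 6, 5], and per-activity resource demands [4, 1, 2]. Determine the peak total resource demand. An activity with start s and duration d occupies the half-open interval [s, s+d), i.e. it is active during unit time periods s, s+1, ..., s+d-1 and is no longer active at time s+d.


Each activity i is active on [start_i, start_i + duration_i).
Compute total resource usage per time slot:
  t=0: active resources = [], total = 0
  t=1: active resources = [], total = 0
  t=2: active resources = [2], total = 2
  t=3: active resources = [2], total = 2
  t=4: active resources = [4, 2], total = 6
  t=5: active resources = [4, 2], total = 6
  t=6: active resources = [4, 2], total = 6
  t=7: active resources = [1], total = 1
  t=8: active resources = [1], total = 1
  t=9: active resources = [1], total = 1
  t=10: active resources = [1], total = 1
  t=11: active resources = [1], total = 1
  t=12: active resources = [1], total = 1
Peak resource demand = 6

6


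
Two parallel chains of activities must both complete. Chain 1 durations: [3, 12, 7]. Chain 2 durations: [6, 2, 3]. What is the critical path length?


Path A total = 3 + 12 + 7 = 22
Path B total = 6 + 2 + 3 = 11
Critical path = longest path = max(22, 11) = 22

22


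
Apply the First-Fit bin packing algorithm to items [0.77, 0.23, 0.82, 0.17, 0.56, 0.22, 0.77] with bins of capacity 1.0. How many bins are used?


Place items sequentially using First-Fit:
  Item 0.77 -> new Bin 1
  Item 0.23 -> Bin 1 (now 1.0)
  Item 0.82 -> new Bin 2
  Item 0.17 -> Bin 2 (now 0.99)
  Item 0.56 -> new Bin 3
  Item 0.22 -> Bin 3 (now 0.78)
  Item 0.77 -> new Bin 4
Total bins used = 4

4


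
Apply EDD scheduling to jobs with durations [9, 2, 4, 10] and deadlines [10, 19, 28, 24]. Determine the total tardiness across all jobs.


Sort by due date (EDD order): [(9, 10), (2, 19), (10, 24), (4, 28)]
Compute completion times and tardiness:
  Job 1: p=9, d=10, C=9, tardiness=max(0,9-10)=0
  Job 2: p=2, d=19, C=11, tardiness=max(0,11-19)=0
  Job 3: p=10, d=24, C=21, tardiness=max(0,21-24)=0
  Job 4: p=4, d=28, C=25, tardiness=max(0,25-28)=0
Total tardiness = 0

0


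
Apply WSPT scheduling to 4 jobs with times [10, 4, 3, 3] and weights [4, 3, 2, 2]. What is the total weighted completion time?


Compute p/w ratios and sort ascending (WSPT): [(4, 3), (3, 2), (3, 2), (10, 4)]
Compute weighted completion times:
  Job (p=4,w=3): C=4, w*C=3*4=12
  Job (p=3,w=2): C=7, w*C=2*7=14
  Job (p=3,w=2): C=10, w*C=2*10=20
  Job (p=10,w=4): C=20, w*C=4*20=80
Total weighted completion time = 126

126


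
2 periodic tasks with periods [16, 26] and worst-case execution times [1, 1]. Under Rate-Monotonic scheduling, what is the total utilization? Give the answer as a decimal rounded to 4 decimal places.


Compute individual utilizations (exact fractions):
  Task 1: C/T = 1/16 (approx. 0.0625)
  Task 2: C/T = 1/26 (approx. 0.0385)
Total utilization U = 1/16 + 1/26 = 21/208
Rounded to 4 decimal places: U = 0.1010
RM (Liu & Layland) bound for 2 tasks = 0.828427; compare with U = 21/208 (approx. 0.100962)
U <= bound, so schedulable by RM sufficient condition.

0.1010


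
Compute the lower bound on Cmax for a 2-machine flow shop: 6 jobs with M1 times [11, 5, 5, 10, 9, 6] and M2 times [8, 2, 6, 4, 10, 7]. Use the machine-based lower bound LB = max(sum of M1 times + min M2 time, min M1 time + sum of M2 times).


LB1 = sum(M1 times) + min(M2 times) = 46 + 2 = 48
LB2 = min(M1 times) + sum(M2 times) = 5 + 37 = 42
Lower bound = max(LB1, LB2) = max(48, 42) = 48

48


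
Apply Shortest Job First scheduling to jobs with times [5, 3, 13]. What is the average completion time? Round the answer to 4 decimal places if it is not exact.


SJF order (ascending): [3, 5, 13]
Completion times:
  Job 1: burst=3, C=3
  Job 2: burst=5, C=8
  Job 3: burst=13, C=21
Average completion = 32/3 = 10.6667

10.6667


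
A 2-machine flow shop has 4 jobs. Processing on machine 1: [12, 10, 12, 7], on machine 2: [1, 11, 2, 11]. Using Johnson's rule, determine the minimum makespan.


Apply Johnson's rule:
  Group 1 (a <= b): [(4, 7, 11), (2, 10, 11)]
  Group 2 (a > b): [(3, 12, 2), (1, 12, 1)]
Optimal job order: [4, 2, 3, 1]
Schedule:
  Job 4: M1 done at 7, M2 done at 18
  Job 2: M1 done at 17, M2 done at 29
  Job 3: M1 done at 29, M2 done at 31
  Job 1: M1 done at 41, M2 done at 42
Makespan = 42

42


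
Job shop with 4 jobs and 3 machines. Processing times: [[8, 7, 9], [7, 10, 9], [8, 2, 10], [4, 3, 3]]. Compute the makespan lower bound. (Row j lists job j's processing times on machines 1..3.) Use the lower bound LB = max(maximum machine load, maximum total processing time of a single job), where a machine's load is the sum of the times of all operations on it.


Machine loads:
  Machine 1: 8 + 7 + 8 + 4 = 27
  Machine 2: 7 + 10 + 2 + 3 = 22
  Machine 3: 9 + 9 + 10 + 3 = 31
Max machine load = 31
Job totals:
  Job 1: 24
  Job 2: 26
  Job 3: 20
  Job 4: 10
Max job total = 26
Lower bound = max(31, 26) = 31

31


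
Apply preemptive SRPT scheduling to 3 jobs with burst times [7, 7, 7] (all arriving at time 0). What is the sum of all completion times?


Since all jobs arrive at t=0, SRPT equals SPT ordering.
SPT order: [7, 7, 7]
Completion times:
  Job 1: p=7, C=7
  Job 2: p=7, C=14
  Job 3: p=7, C=21
Total completion time = 7 + 14 + 21 = 42

42


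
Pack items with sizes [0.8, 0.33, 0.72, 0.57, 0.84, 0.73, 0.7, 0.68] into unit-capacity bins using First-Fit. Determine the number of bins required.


Place items sequentially using First-Fit:
  Item 0.8 -> new Bin 1
  Item 0.33 -> new Bin 2
  Item 0.72 -> new Bin 3
  Item 0.57 -> Bin 2 (now 0.9)
  Item 0.84 -> new Bin 4
  Item 0.73 -> new Bin 5
  Item 0.7 -> new Bin 6
  Item 0.68 -> new Bin 7
Total bins used = 7

7


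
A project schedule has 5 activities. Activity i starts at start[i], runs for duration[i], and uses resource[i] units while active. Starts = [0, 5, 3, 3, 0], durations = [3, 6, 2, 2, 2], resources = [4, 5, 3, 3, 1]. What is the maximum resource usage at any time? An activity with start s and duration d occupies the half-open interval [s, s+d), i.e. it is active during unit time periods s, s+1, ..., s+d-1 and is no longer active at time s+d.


Each activity i is active on [start_i, start_i + duration_i).
Compute total resource usage per time slot:
  t=0: active resources = [4, 1], total = 5
  t=1: active resources = [4, 1], total = 5
  t=2: active resources = [4], total = 4
  t=3: active resources = [3, 3], total = 6
  t=4: active resources = [3, 3], total = 6
  t=5: active resources = [5], total = 5
  t=6: active resources = [5], total = 5
  t=7: active resources = [5], total = 5
  t=8: active resources = [5], total = 5
  t=9: active resources = [5], total = 5
  t=10: active resources = [5], total = 5
Peak resource demand = 6

6


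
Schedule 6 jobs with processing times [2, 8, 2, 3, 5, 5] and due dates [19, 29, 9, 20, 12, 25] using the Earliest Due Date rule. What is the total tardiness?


Sort by due date (EDD order): [(2, 9), (5, 12), (2, 19), (3, 20), (5, 25), (8, 29)]
Compute completion times and tardiness:
  Job 1: p=2, d=9, C=2, tardiness=max(0,2-9)=0
  Job 2: p=5, d=12, C=7, tardiness=max(0,7-12)=0
  Job 3: p=2, d=19, C=9, tardiness=max(0,9-19)=0
  Job 4: p=3, d=20, C=12, tardiness=max(0,12-20)=0
  Job 5: p=5, d=25, C=17, tardiness=max(0,17-25)=0
  Job 6: p=8, d=29, C=25, tardiness=max(0,25-29)=0
Total tardiness = 0

0


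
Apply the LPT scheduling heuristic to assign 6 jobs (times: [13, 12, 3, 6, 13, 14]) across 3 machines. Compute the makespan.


Sort jobs in decreasing order (LPT): [14, 13, 13, 12, 6, 3]
Assign each job to the least loaded machine:
  Machine 1: jobs [14, 3], load = 17
  Machine 2: jobs [13, 12], load = 25
  Machine 3: jobs [13, 6], load = 19
Makespan = max load = 25

25


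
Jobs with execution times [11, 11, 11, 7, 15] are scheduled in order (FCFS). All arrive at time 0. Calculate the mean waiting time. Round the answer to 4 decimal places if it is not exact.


FCFS order (as given): [11, 11, 11, 7, 15]
Waiting times:
  Job 1: wait = 0
  Job 2: wait = 11
  Job 3: wait = 22
  Job 4: wait = 33
  Job 5: wait = 40
Sum of waiting times = 106
Average waiting time = 106/5 = 21.2

21.2


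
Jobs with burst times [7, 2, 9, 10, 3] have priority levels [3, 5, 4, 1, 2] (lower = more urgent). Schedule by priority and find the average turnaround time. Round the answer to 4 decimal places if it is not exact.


Sort by priority (ascending = highest first):
Order: [(1, 10), (2, 3), (3, 7), (4, 9), (5, 2)]
Completion times:
  Priority 1, burst=10, C=10
  Priority 2, burst=3, C=13
  Priority 3, burst=7, C=20
  Priority 4, burst=9, C=29
  Priority 5, burst=2, C=31
Average turnaround = 103/5 = 20.6

20.6


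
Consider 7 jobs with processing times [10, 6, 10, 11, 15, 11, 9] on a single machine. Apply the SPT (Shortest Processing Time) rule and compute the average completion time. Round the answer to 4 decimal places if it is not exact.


Sort jobs by processing time (SPT order): [6, 9, 10, 10, 11, 11, 15]
Compute completion times sequentially:
  Job 1: processing = 6, completes at 6
  Job 2: processing = 9, completes at 15
  Job 3: processing = 10, completes at 25
  Job 4: processing = 10, completes at 35
  Job 5: processing = 11, completes at 46
  Job 6: processing = 11, completes at 57
  Job 7: processing = 15, completes at 72
Sum of completion times = 256
Average completion time = 256/7 = 36.5714

36.5714


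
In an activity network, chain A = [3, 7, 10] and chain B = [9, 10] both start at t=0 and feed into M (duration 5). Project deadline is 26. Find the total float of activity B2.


Forward pass: ES(B2) = sum of predecessors on chain B = 9
EF = ES + duration = 9 + 10 = 19
Backward pass: LF(M) = deadline = 26; LS(M) = 26 - 5 = 21
LF(B2) = LS(M) - sum(successors on chain B) = 21 - 0 = 21
LS = LF - duration = 21 - 10 = 11
Total float = LS - ES = 11 - 9 = 2

2


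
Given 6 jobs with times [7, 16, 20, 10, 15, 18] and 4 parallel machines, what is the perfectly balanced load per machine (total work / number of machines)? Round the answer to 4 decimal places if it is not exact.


Total processing time = 7 + 16 + 20 + 10 + 15 + 18 = 86
Number of machines = 4
Ideal balanced load = 86 / 4 = 21.5

21.5


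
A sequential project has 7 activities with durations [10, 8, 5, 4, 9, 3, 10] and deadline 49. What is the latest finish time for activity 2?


LF(activity 2) = deadline - sum of successor durations
Successors: activities 3 through 7 with durations [5, 4, 9, 3, 10]
Sum of successor durations = 31
LF = 49 - 31 = 18

18


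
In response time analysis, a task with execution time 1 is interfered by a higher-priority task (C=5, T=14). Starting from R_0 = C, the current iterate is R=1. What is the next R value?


R_next = C + ceil(R_prev / T_hp) * C_hp
ceil(1 / 14) = ceil(0.0714) = 1
Interference = 1 * 5 = 5
R_next = 1 + 5 = 6

6


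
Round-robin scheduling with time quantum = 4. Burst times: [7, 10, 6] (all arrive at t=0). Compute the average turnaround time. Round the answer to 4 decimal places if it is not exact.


Time quantum = 4
Execution trace:
  J1 runs 4 units, time = 4
  J2 runs 4 units, time = 8
  J3 runs 4 units, time = 12
  J1 runs 3 units, time = 15
  J2 runs 4 units, time = 19
  J3 runs 2 units, time = 21
  J2 runs 2 units, time = 23
Finish times: [15, 23, 21]
Average turnaround = 59/3 = 19.6667

19.6667


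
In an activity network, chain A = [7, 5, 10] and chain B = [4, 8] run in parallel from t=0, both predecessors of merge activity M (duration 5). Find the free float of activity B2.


ES(B2) = sum of predecessors on chain B = 4
EF(B2) = ES + duration = 4 + 8 = 12
Successor of B2 is M. ES(M) = max(sum(A), sum(B)) = max(22, 12) = 22
Free float = ES(successor) - EF(current) = 22 - 12 = 10

10


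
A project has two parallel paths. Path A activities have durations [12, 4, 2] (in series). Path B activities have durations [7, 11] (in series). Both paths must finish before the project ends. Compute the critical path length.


Path A total = 12 + 4 + 2 = 18
Path B total = 7 + 11 = 18
Critical path = longest path = max(18, 18) = 18

18


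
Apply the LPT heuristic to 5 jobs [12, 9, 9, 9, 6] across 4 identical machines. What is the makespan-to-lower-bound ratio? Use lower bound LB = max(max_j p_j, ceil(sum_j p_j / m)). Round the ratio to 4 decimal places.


LPT order: [12, 9, 9, 9, 6]
Machine loads after assignment: [12, 15, 9, 9]
LPT makespan = 15
Lower bound = max(max_job, ceil(total/4)) = max(12, 12) = 12
Ratio = 15 / 12 = 1.25

1.25


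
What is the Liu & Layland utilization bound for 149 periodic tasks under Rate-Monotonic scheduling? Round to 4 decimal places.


Compute 2^(1/149) = 1.0046628318
Subtract 1: 1.0046628318 - 1 = 0.0046628318
Multiply by n: 149 * 0.0046628318 = 0.6947619382
Round to 4 dp: 0.6948

0.6948


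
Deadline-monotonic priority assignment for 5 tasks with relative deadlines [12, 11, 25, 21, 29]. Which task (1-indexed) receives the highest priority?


Sort tasks by relative deadline (ascending):
  Task 2: deadline = 11
  Task 1: deadline = 12
  Task 4: deadline = 21
  Task 3: deadline = 25
  Task 5: deadline = 29
Priority order (highest first): [2, 1, 4, 3, 5]
Highest priority task = 2

2


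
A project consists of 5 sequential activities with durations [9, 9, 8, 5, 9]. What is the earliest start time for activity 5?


Activity 5 starts after activities 1 through 4 complete.
Predecessor durations: [9, 9, 8, 5]
ES = 9 + 9 + 8 + 5 = 31

31


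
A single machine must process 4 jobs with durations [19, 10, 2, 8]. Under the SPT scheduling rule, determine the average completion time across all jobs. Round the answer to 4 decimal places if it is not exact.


Sort jobs by processing time (SPT order): [2, 8, 10, 19]
Compute completion times sequentially:
  Job 1: processing = 2, completes at 2
  Job 2: processing = 8, completes at 10
  Job 3: processing = 10, completes at 20
  Job 4: processing = 19, completes at 39
Sum of completion times = 71
Average completion time = 71/4 = 17.75

17.75


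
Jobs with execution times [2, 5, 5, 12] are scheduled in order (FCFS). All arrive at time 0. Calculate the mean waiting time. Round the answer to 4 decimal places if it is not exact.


FCFS order (as given): [2, 5, 5, 12]
Waiting times:
  Job 1: wait = 0
  Job 2: wait = 2
  Job 3: wait = 7
  Job 4: wait = 12
Sum of waiting times = 21
Average waiting time = 21/4 = 5.25

5.25


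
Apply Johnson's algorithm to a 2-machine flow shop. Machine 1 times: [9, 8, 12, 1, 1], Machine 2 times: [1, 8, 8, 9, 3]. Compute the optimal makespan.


Apply Johnson's rule:
  Group 1 (a <= b): [(4, 1, 9), (5, 1, 3), (2, 8, 8)]
  Group 2 (a > b): [(3, 12, 8), (1, 9, 1)]
Optimal job order: [4, 5, 2, 3, 1]
Schedule:
  Job 4: M1 done at 1, M2 done at 10
  Job 5: M1 done at 2, M2 done at 13
  Job 2: M1 done at 10, M2 done at 21
  Job 3: M1 done at 22, M2 done at 30
  Job 1: M1 done at 31, M2 done at 32
Makespan = 32

32


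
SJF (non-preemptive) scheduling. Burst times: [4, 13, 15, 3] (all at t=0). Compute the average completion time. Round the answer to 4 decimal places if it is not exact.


SJF order (ascending): [3, 4, 13, 15]
Completion times:
  Job 1: burst=3, C=3
  Job 2: burst=4, C=7
  Job 3: burst=13, C=20
  Job 4: burst=15, C=35
Average completion = 65/4 = 16.25

16.25


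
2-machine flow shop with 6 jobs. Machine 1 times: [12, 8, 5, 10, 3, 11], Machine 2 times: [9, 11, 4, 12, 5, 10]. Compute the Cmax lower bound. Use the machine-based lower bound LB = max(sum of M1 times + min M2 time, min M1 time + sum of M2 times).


LB1 = sum(M1 times) + min(M2 times) = 49 + 4 = 53
LB2 = min(M1 times) + sum(M2 times) = 3 + 51 = 54
Lower bound = max(LB1, LB2) = max(53, 54) = 54

54


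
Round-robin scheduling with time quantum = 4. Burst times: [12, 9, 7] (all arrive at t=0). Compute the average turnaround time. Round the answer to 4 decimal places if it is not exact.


Time quantum = 4
Execution trace:
  J1 runs 4 units, time = 4
  J2 runs 4 units, time = 8
  J3 runs 4 units, time = 12
  J1 runs 4 units, time = 16
  J2 runs 4 units, time = 20
  J3 runs 3 units, time = 23
  J1 runs 4 units, time = 27
  J2 runs 1 units, time = 28
Finish times: [27, 28, 23]
Average turnaround = 78/3 = 26.0

26.0


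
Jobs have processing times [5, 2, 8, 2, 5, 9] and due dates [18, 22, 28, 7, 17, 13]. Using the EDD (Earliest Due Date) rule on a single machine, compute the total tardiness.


Sort by due date (EDD order): [(2, 7), (9, 13), (5, 17), (5, 18), (2, 22), (8, 28)]
Compute completion times and tardiness:
  Job 1: p=2, d=7, C=2, tardiness=max(0,2-7)=0
  Job 2: p=9, d=13, C=11, tardiness=max(0,11-13)=0
  Job 3: p=5, d=17, C=16, tardiness=max(0,16-17)=0
  Job 4: p=5, d=18, C=21, tardiness=max(0,21-18)=3
  Job 5: p=2, d=22, C=23, tardiness=max(0,23-22)=1
  Job 6: p=8, d=28, C=31, tardiness=max(0,31-28)=3
Total tardiness = 7

7


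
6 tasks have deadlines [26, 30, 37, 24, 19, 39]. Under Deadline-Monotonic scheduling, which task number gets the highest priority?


Sort tasks by relative deadline (ascending):
  Task 5: deadline = 19
  Task 4: deadline = 24
  Task 1: deadline = 26
  Task 2: deadline = 30
  Task 3: deadline = 37
  Task 6: deadline = 39
Priority order (highest first): [5, 4, 1, 2, 3, 6]
Highest priority task = 5

5


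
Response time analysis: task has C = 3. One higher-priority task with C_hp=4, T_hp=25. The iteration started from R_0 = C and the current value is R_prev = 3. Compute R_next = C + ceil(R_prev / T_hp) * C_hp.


R_next = C + ceil(R_prev / T_hp) * C_hp
ceil(3 / 25) = ceil(0.12) = 1
Interference = 1 * 4 = 4
R_next = 3 + 4 = 7

7


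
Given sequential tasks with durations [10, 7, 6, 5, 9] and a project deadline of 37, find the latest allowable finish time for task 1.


LF(activity 1) = deadline - sum of successor durations
Successors: activities 2 through 5 with durations [7, 6, 5, 9]
Sum of successor durations = 27
LF = 37 - 27 = 10

10


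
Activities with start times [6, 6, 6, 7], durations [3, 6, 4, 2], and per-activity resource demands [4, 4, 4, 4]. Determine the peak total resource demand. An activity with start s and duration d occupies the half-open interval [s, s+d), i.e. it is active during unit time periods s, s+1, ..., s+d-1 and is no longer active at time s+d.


Each activity i is active on [start_i, start_i + duration_i).
Compute total resource usage per time slot:
  t=0: active resources = [], total = 0
  t=1: active resources = [], total = 0
  t=2: active resources = [], total = 0
  t=3: active resources = [], total = 0
  t=4: active resources = [], total = 0
  t=5: active resources = [], total = 0
  t=6: active resources = [4, 4, 4], total = 12
  t=7: active resources = [4, 4, 4, 4], total = 16
  t=8: active resources = [4, 4, 4, 4], total = 16
  t=9: active resources = [4, 4], total = 8
  t=10: active resources = [4], total = 4
  t=11: active resources = [4], total = 4
Peak resource demand = 16

16


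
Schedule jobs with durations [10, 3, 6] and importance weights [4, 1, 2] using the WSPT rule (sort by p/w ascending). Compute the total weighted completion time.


Compute p/w ratios and sort ascending (WSPT): [(10, 4), (3, 1), (6, 2)]
Compute weighted completion times:
  Job (p=10,w=4): C=10, w*C=4*10=40
  Job (p=3,w=1): C=13, w*C=1*13=13
  Job (p=6,w=2): C=19, w*C=2*19=38
Total weighted completion time = 91

91


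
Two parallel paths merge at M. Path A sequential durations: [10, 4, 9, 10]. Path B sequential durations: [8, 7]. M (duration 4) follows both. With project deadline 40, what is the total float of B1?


Forward pass: ES(B1) = sum of predecessors on chain B = 0
EF = ES + duration = 0 + 8 = 8
Backward pass: LF(M) = deadline = 40; LS(M) = 40 - 4 = 36
LF(B1) = LS(M) - sum(successors on chain B) = 36 - 7 = 29
LS = LF - duration = 29 - 8 = 21
Total float = LS - ES = 21 - 0 = 21

21


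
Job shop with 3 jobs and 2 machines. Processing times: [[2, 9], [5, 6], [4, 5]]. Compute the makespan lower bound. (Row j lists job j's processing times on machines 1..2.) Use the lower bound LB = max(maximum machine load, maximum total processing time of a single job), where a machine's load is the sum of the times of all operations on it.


Machine loads:
  Machine 1: 2 + 5 + 4 = 11
  Machine 2: 9 + 6 + 5 = 20
Max machine load = 20
Job totals:
  Job 1: 11
  Job 2: 11
  Job 3: 9
Max job total = 11
Lower bound = max(20, 11) = 20

20


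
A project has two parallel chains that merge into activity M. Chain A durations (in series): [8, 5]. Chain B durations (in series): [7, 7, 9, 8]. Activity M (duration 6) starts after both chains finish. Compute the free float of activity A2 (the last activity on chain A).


ES(A2) = sum of predecessors on chain A = 8
EF(A2) = ES + duration = 8 + 5 = 13
Successor of A2 is M. ES(M) = max(sum(A), sum(B)) = max(13, 31) = 31
Free float = ES(successor) - EF(current) = 31 - 13 = 18

18


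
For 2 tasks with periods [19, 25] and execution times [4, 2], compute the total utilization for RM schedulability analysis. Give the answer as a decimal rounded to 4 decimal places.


Compute individual utilizations (exact fractions):
  Task 1: C/T = 4/19 (approx. 0.2105)
  Task 2: C/T = 2/25 (approx. 0.08)
Total utilization U = 4/19 + 2/25 = 138/475
Rounded to 4 decimal places: U = 0.2905
RM (Liu & Layland) bound for 2 tasks = 0.828427; compare with U = 138/475 (approx. 0.290526)
U <= bound, so schedulable by RM sufficient condition.

0.2905


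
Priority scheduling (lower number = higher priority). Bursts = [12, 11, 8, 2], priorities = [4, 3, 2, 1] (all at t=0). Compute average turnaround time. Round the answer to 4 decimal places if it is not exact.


Sort by priority (ascending = highest first):
Order: [(1, 2), (2, 8), (3, 11), (4, 12)]
Completion times:
  Priority 1, burst=2, C=2
  Priority 2, burst=8, C=10
  Priority 3, burst=11, C=21
  Priority 4, burst=12, C=33
Average turnaround = 66/4 = 16.5

16.5


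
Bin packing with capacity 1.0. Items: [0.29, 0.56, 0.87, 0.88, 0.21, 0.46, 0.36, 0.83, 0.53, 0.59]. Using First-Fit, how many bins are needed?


Place items sequentially using First-Fit:
  Item 0.29 -> new Bin 1
  Item 0.56 -> Bin 1 (now 0.85)
  Item 0.87 -> new Bin 2
  Item 0.88 -> new Bin 3
  Item 0.21 -> new Bin 4
  Item 0.46 -> Bin 4 (now 0.67)
  Item 0.36 -> new Bin 5
  Item 0.83 -> new Bin 6
  Item 0.53 -> Bin 5 (now 0.89)
  Item 0.59 -> new Bin 7
Total bins used = 7

7


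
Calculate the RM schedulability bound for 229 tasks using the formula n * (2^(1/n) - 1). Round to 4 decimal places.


Compute 2^(1/229) = 1.0030314291
Subtract 1: 1.0030314291 - 1 = 0.0030314291
Multiply by n: 229 * 0.0030314291 = 0.6941972639
Round to 4 dp: 0.6942

0.6942


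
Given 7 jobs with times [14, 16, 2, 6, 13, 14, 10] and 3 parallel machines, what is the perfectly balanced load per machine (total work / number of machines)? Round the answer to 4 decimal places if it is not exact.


Total processing time = 14 + 16 + 2 + 6 + 13 + 14 + 10 = 75
Number of machines = 3
Ideal balanced load = 75 / 3 = 25.0

25.0


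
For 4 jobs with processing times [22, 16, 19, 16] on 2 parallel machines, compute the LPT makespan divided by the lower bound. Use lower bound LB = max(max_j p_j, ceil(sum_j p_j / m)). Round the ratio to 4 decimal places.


LPT order: [22, 19, 16, 16]
Machine loads after assignment: [38, 35]
LPT makespan = 38
Lower bound = max(max_job, ceil(total/2)) = max(22, 37) = 37
Ratio = 38 / 37 = 1.027

1.027


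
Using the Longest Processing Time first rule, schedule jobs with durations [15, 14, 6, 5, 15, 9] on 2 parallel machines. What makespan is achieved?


Sort jobs in decreasing order (LPT): [15, 15, 14, 9, 6, 5]
Assign each job to the least loaded machine:
  Machine 1: jobs [15, 14, 5], load = 34
  Machine 2: jobs [15, 9, 6], load = 30
Makespan = max load = 34

34


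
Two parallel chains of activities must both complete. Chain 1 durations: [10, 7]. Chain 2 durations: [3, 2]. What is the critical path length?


Path A total = 10 + 7 = 17
Path B total = 3 + 2 = 5
Critical path = longest path = max(17, 5) = 17

17


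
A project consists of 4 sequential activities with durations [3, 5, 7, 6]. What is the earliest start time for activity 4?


Activity 4 starts after activities 1 through 3 complete.
Predecessor durations: [3, 5, 7]
ES = 3 + 5 + 7 = 15

15


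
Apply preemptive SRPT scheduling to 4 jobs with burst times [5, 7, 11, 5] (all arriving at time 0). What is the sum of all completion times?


Since all jobs arrive at t=0, SRPT equals SPT ordering.
SPT order: [5, 5, 7, 11]
Completion times:
  Job 1: p=5, C=5
  Job 2: p=5, C=10
  Job 3: p=7, C=17
  Job 4: p=11, C=28
Total completion time = 5 + 10 + 17 + 28 = 60

60


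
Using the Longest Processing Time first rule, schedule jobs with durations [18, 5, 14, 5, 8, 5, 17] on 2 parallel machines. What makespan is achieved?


Sort jobs in decreasing order (LPT): [18, 17, 14, 8, 5, 5, 5]
Assign each job to the least loaded machine:
  Machine 1: jobs [18, 8, 5, 5], load = 36
  Machine 2: jobs [17, 14, 5], load = 36
Makespan = max load = 36

36
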